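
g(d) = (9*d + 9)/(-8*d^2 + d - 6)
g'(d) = (9*d + 9)*(16*d - 1)/(-8*d^2 + d - 6)^2 + 9/(-8*d^2 + d - 6)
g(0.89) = -1.49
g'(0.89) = 0.93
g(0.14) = -1.71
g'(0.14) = -1.14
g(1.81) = -0.83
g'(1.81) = 0.47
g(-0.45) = -0.61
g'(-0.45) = -1.74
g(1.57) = -0.96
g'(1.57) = 0.58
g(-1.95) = 0.22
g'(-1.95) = -0.05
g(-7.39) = 0.13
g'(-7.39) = 0.01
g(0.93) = -1.45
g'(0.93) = 0.93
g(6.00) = -0.22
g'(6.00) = 0.04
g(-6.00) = 0.15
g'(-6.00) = 0.02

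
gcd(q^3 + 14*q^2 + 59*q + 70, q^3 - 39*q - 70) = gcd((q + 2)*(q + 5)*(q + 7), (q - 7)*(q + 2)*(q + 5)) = q^2 + 7*q + 10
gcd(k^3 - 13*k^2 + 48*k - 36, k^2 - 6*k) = k - 6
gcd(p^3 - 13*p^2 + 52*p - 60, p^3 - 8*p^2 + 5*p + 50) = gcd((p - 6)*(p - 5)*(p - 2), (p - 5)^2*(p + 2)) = p - 5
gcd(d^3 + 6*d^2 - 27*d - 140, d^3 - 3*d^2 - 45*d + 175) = d^2 + 2*d - 35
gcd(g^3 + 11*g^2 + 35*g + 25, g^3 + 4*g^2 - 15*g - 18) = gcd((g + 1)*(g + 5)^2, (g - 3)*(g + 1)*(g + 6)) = g + 1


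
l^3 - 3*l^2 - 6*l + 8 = (l - 4)*(l - 1)*(l + 2)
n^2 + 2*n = n*(n + 2)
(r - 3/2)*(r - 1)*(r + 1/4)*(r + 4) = r^4 + 7*r^3/4 - 65*r^2/8 + 31*r/8 + 3/2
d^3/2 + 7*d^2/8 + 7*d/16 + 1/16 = (d/2 + 1/4)*(d + 1/4)*(d + 1)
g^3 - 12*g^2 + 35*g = g*(g - 7)*(g - 5)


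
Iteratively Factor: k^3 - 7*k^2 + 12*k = (k - 4)*(k^2 - 3*k) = k*(k - 4)*(k - 3)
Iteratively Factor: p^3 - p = (p)*(p^2 - 1) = p*(p + 1)*(p - 1)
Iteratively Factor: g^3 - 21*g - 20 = (g + 1)*(g^2 - g - 20) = (g - 5)*(g + 1)*(g + 4)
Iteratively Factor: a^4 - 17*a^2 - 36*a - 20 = (a + 1)*(a^3 - a^2 - 16*a - 20) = (a - 5)*(a + 1)*(a^2 + 4*a + 4) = (a - 5)*(a + 1)*(a + 2)*(a + 2)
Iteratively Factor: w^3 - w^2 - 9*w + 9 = (w - 3)*(w^2 + 2*w - 3) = (w - 3)*(w + 3)*(w - 1)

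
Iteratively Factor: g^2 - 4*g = (g)*(g - 4)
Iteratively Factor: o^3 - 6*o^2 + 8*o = (o - 2)*(o^2 - 4*o) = o*(o - 2)*(o - 4)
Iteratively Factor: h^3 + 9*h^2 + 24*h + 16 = (h + 4)*(h^2 + 5*h + 4) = (h + 1)*(h + 4)*(h + 4)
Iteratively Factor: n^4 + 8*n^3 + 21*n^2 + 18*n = (n + 3)*(n^3 + 5*n^2 + 6*n) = (n + 2)*(n + 3)*(n^2 + 3*n) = (n + 2)*(n + 3)^2*(n)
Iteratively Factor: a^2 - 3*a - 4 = (a + 1)*(a - 4)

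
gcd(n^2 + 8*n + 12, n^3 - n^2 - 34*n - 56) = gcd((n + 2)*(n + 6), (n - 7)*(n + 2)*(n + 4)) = n + 2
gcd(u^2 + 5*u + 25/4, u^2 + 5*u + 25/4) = u^2 + 5*u + 25/4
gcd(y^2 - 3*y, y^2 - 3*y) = y^2 - 3*y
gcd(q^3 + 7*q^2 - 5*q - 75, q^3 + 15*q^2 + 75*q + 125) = q^2 + 10*q + 25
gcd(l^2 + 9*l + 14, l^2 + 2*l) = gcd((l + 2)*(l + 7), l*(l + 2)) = l + 2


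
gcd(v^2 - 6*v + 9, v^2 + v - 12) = v - 3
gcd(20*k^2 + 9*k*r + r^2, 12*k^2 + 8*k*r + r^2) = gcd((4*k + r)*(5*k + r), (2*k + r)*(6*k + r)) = 1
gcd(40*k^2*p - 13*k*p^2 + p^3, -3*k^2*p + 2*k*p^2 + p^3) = p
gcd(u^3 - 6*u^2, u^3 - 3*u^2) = u^2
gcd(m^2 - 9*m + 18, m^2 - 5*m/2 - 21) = m - 6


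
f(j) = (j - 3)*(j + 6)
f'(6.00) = 15.00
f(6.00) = 36.00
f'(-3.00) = -3.00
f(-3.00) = -18.00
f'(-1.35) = 0.30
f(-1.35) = -20.23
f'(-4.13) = -5.26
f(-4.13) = -13.33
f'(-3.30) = -3.60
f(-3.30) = -17.01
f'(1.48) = 5.96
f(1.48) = -11.37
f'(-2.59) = -2.18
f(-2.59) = -19.06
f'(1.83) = 6.66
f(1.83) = -9.16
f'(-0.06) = 2.88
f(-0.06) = -18.18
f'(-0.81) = 1.38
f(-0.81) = -19.77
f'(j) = 2*j + 3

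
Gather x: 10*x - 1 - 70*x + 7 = 6 - 60*x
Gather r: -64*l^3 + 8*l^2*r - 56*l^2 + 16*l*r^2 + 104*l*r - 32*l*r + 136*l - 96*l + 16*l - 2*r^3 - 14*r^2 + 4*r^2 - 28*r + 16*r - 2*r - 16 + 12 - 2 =-64*l^3 - 56*l^2 + 56*l - 2*r^3 + r^2*(16*l - 10) + r*(8*l^2 + 72*l - 14) - 6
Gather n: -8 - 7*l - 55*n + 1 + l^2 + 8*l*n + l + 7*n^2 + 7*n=l^2 - 6*l + 7*n^2 + n*(8*l - 48) - 7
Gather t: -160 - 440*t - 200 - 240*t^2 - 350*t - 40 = -240*t^2 - 790*t - 400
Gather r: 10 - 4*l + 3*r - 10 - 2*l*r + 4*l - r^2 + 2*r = -r^2 + r*(5 - 2*l)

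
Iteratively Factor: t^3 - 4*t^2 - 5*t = (t)*(t^2 - 4*t - 5) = t*(t - 5)*(t + 1)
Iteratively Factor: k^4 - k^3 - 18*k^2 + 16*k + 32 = (k + 4)*(k^3 - 5*k^2 + 2*k + 8) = (k + 1)*(k + 4)*(k^2 - 6*k + 8) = (k - 2)*(k + 1)*(k + 4)*(k - 4)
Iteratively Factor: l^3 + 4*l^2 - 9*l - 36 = (l + 3)*(l^2 + l - 12) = (l + 3)*(l + 4)*(l - 3)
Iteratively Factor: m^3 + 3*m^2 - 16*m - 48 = (m + 3)*(m^2 - 16) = (m + 3)*(m + 4)*(m - 4)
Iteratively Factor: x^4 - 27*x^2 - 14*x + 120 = (x + 3)*(x^3 - 3*x^2 - 18*x + 40) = (x + 3)*(x + 4)*(x^2 - 7*x + 10) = (x - 5)*(x + 3)*(x + 4)*(x - 2)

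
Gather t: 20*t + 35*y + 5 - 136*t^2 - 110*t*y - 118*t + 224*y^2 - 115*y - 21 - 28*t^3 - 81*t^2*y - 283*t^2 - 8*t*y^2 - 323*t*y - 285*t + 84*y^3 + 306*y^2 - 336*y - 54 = -28*t^3 + t^2*(-81*y - 419) + t*(-8*y^2 - 433*y - 383) + 84*y^3 + 530*y^2 - 416*y - 70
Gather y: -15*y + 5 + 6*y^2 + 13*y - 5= 6*y^2 - 2*y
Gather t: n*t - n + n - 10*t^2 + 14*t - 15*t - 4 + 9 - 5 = -10*t^2 + t*(n - 1)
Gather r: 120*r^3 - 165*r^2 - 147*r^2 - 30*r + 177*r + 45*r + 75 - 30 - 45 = 120*r^3 - 312*r^2 + 192*r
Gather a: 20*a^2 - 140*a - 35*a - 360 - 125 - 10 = 20*a^2 - 175*a - 495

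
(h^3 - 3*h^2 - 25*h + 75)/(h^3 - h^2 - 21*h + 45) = (h - 5)/(h - 3)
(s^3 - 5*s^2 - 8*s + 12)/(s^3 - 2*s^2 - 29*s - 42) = (s^2 - 7*s + 6)/(s^2 - 4*s - 21)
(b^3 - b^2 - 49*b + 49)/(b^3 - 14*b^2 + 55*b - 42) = (b + 7)/(b - 6)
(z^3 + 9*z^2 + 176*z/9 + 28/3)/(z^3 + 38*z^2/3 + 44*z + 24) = (z + 7/3)/(z + 6)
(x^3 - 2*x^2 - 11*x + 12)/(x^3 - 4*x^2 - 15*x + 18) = (x - 4)/(x - 6)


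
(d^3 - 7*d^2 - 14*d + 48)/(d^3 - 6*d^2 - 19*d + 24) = (d - 2)/(d - 1)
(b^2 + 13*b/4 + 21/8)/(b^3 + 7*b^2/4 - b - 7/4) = (b + 3/2)/(b^2 - 1)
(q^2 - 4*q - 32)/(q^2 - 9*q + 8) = (q + 4)/(q - 1)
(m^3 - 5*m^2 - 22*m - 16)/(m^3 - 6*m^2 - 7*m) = (m^2 - 6*m - 16)/(m*(m - 7))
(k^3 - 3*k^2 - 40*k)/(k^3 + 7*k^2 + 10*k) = (k - 8)/(k + 2)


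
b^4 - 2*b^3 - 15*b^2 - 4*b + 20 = (b - 5)*(b - 1)*(b + 2)^2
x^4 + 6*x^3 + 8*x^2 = x^2*(x + 2)*(x + 4)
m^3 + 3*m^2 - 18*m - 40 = (m - 4)*(m + 2)*(m + 5)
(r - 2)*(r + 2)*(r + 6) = r^3 + 6*r^2 - 4*r - 24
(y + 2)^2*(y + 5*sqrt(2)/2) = y^3 + 5*sqrt(2)*y^2/2 + 4*y^2 + 4*y + 10*sqrt(2)*y + 10*sqrt(2)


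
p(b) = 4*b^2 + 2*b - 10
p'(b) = 8*b + 2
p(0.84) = -5.50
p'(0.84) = 8.72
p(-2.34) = 7.22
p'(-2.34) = -16.72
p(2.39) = 17.63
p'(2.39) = 21.12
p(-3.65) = 35.99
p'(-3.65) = -27.20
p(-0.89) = -8.61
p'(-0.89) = -5.12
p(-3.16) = 23.62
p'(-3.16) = -23.28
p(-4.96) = 78.49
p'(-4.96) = -37.68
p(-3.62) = 35.18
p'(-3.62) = -26.96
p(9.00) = 332.00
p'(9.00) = 74.00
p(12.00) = 590.00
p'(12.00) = 98.00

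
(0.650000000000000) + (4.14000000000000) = 4.79000000000000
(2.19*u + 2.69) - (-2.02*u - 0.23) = 4.21*u + 2.92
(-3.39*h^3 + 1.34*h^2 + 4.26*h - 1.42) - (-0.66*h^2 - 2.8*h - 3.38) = -3.39*h^3 + 2.0*h^2 + 7.06*h + 1.96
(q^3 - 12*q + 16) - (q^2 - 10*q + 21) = q^3 - q^2 - 2*q - 5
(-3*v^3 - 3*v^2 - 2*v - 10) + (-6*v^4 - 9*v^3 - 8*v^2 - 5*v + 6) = -6*v^4 - 12*v^3 - 11*v^2 - 7*v - 4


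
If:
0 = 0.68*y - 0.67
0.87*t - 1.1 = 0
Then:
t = 1.26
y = 0.99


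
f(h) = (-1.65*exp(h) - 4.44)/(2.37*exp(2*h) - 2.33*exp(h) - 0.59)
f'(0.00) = 51.52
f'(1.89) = 0.26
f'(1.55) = 0.49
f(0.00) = 11.07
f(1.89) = -0.17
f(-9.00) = 7.52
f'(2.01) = 0.21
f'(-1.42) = -0.95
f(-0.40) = 5.10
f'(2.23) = 0.15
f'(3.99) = 0.01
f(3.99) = -0.01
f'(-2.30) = -1.13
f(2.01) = -0.15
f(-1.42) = 4.77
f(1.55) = -0.30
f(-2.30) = 5.76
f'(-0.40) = 3.68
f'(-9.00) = 0.00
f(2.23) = -0.11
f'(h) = (-1.65*exp(h) - 4.44)*(-4.74*exp(2*h) + 2.33*exp(h))/(2.37*exp(2*h) - 2.33*exp(h) - 0.59)^2 - 1.65*exp(h)/(2.37*exp(2*h) - 2.33*exp(h) - 0.59)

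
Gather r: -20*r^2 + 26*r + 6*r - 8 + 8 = -20*r^2 + 32*r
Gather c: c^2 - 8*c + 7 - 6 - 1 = c^2 - 8*c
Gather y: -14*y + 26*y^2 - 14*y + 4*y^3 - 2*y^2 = 4*y^3 + 24*y^2 - 28*y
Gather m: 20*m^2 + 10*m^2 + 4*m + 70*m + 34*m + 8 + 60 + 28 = 30*m^2 + 108*m + 96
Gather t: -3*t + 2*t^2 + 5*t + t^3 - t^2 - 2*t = t^3 + t^2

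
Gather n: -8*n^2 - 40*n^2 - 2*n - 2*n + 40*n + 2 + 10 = -48*n^2 + 36*n + 12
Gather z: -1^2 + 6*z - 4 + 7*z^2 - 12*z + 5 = 7*z^2 - 6*z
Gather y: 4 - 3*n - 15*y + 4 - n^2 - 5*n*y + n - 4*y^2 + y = -n^2 - 2*n - 4*y^2 + y*(-5*n - 14) + 8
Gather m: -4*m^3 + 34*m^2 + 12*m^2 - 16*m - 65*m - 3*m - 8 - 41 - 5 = -4*m^3 + 46*m^2 - 84*m - 54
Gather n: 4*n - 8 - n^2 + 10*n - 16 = -n^2 + 14*n - 24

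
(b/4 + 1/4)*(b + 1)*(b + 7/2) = b^3/4 + 11*b^2/8 + 2*b + 7/8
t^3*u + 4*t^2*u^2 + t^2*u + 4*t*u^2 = t*(t + 4*u)*(t*u + u)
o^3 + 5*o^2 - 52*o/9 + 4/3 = (o - 2/3)*(o - 1/3)*(o + 6)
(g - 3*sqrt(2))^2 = g^2 - 6*sqrt(2)*g + 18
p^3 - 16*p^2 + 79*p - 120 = (p - 8)*(p - 5)*(p - 3)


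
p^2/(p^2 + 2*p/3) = 3*p/(3*p + 2)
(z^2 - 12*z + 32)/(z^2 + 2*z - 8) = (z^2 - 12*z + 32)/(z^2 + 2*z - 8)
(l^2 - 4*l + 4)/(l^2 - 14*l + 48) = (l^2 - 4*l + 4)/(l^2 - 14*l + 48)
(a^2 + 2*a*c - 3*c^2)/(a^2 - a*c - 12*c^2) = (a - c)/(a - 4*c)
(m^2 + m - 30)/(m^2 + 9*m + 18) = (m - 5)/(m + 3)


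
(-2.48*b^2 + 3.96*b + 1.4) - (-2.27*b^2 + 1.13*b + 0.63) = -0.21*b^2 + 2.83*b + 0.77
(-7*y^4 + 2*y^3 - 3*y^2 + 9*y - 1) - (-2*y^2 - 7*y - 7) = -7*y^4 + 2*y^3 - y^2 + 16*y + 6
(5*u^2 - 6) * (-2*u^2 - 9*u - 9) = -10*u^4 - 45*u^3 - 33*u^2 + 54*u + 54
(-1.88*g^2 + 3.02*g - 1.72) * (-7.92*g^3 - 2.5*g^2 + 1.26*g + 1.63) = 14.8896*g^5 - 19.2184*g^4 + 3.7036*g^3 + 5.0408*g^2 + 2.7554*g - 2.8036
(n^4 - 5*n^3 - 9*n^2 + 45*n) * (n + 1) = n^5 - 4*n^4 - 14*n^3 + 36*n^2 + 45*n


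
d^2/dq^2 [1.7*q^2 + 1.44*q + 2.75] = 3.40000000000000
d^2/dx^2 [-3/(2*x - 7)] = -24/(2*x - 7)^3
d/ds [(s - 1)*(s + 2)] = 2*s + 1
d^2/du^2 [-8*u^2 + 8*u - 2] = -16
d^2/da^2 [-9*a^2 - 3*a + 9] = -18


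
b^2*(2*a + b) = 2*a*b^2 + b^3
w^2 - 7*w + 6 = (w - 6)*(w - 1)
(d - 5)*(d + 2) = d^2 - 3*d - 10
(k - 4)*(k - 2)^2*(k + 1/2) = k^4 - 15*k^3/2 + 16*k^2 - 6*k - 8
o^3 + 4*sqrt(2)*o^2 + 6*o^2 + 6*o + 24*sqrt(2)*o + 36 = (o + 6)*(o + sqrt(2))*(o + 3*sqrt(2))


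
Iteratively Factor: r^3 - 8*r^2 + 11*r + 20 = (r - 5)*(r^2 - 3*r - 4) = (r - 5)*(r - 4)*(r + 1)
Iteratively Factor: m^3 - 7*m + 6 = (m + 3)*(m^2 - 3*m + 2) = (m - 2)*(m + 3)*(m - 1)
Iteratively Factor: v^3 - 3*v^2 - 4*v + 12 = (v + 2)*(v^2 - 5*v + 6) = (v - 2)*(v + 2)*(v - 3)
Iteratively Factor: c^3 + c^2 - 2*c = (c - 1)*(c^2 + 2*c) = c*(c - 1)*(c + 2)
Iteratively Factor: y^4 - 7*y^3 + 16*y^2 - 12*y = (y)*(y^3 - 7*y^2 + 16*y - 12) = y*(y - 2)*(y^2 - 5*y + 6) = y*(y - 3)*(y - 2)*(y - 2)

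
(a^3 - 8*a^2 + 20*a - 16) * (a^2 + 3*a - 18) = a^5 - 5*a^4 - 22*a^3 + 188*a^2 - 408*a + 288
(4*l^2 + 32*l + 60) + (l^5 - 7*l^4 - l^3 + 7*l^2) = l^5 - 7*l^4 - l^3 + 11*l^2 + 32*l + 60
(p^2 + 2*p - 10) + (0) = p^2 + 2*p - 10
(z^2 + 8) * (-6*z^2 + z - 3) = -6*z^4 + z^3 - 51*z^2 + 8*z - 24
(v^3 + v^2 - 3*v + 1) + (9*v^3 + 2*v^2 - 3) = 10*v^3 + 3*v^2 - 3*v - 2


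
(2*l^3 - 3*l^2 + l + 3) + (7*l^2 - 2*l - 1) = 2*l^3 + 4*l^2 - l + 2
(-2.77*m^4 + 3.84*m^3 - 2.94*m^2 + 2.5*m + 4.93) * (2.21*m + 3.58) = -6.1217*m^5 - 1.4302*m^4 + 7.2498*m^3 - 5.0002*m^2 + 19.8453*m + 17.6494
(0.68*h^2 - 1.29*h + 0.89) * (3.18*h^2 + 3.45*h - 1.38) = 2.1624*h^4 - 1.7562*h^3 - 2.5587*h^2 + 4.8507*h - 1.2282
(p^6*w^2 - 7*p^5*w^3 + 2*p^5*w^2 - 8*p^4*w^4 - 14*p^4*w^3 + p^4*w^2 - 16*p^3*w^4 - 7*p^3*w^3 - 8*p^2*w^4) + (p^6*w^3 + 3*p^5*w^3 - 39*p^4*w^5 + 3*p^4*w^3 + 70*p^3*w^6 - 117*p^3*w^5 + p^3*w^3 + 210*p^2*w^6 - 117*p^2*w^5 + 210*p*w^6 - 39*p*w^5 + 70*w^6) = p^6*w^3 + p^6*w^2 - 4*p^5*w^3 + 2*p^5*w^2 - 39*p^4*w^5 - 8*p^4*w^4 - 11*p^4*w^3 + p^4*w^2 + 70*p^3*w^6 - 117*p^3*w^5 - 16*p^3*w^4 - 6*p^3*w^3 + 210*p^2*w^6 - 117*p^2*w^5 - 8*p^2*w^4 + 210*p*w^6 - 39*p*w^5 + 70*w^6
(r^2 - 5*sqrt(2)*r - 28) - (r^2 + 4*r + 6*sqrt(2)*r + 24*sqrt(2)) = -11*sqrt(2)*r - 4*r - 24*sqrt(2) - 28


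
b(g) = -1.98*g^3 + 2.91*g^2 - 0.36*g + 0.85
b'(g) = -5.94*g^2 + 5.82*g - 0.36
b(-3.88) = 161.71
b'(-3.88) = -112.36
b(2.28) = -8.31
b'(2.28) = -17.97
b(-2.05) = 30.88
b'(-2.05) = -37.25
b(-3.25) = 100.73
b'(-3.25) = -82.02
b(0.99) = 1.42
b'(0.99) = -0.42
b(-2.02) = 29.77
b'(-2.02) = -36.35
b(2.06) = -4.85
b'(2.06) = -13.58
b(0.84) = 1.43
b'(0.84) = 0.34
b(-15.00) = 7343.50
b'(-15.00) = -1424.16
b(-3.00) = 81.58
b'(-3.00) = -71.28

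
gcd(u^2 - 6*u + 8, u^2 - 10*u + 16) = u - 2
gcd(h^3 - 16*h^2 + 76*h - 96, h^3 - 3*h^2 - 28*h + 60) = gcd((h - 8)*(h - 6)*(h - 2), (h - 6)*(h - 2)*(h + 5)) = h^2 - 8*h + 12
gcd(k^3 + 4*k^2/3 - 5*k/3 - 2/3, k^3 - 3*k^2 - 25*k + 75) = 1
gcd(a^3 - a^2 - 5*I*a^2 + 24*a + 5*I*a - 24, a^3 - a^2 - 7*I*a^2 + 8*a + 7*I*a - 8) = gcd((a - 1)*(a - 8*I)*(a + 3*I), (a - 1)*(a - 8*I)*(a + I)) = a^2 + a*(-1 - 8*I) + 8*I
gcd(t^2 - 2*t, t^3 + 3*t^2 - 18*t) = t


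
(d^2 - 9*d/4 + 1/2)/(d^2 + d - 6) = (d - 1/4)/(d + 3)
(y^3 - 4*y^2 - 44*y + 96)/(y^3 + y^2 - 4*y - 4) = (y^2 - 2*y - 48)/(y^2 + 3*y + 2)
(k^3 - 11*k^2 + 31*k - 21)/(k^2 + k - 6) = (k^3 - 11*k^2 + 31*k - 21)/(k^2 + k - 6)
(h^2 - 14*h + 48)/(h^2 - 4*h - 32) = (h - 6)/(h + 4)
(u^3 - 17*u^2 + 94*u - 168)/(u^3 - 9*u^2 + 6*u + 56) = (u - 6)/(u + 2)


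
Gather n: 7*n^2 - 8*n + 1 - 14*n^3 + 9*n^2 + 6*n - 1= -14*n^3 + 16*n^2 - 2*n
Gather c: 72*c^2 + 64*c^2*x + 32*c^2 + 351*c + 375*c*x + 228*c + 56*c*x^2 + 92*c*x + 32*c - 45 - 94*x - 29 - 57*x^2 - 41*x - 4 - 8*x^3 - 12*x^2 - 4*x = c^2*(64*x + 104) + c*(56*x^2 + 467*x + 611) - 8*x^3 - 69*x^2 - 139*x - 78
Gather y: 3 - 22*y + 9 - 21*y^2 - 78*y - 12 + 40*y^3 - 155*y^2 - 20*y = 40*y^3 - 176*y^2 - 120*y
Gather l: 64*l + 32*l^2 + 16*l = 32*l^2 + 80*l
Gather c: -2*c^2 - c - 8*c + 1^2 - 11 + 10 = -2*c^2 - 9*c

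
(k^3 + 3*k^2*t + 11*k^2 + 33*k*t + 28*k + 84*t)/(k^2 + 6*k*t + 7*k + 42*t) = (k^2 + 3*k*t + 4*k + 12*t)/(k + 6*t)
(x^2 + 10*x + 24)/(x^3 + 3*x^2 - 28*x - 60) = (x + 4)/(x^2 - 3*x - 10)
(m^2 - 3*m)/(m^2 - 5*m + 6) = m/(m - 2)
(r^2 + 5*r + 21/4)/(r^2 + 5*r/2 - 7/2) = (r + 3/2)/(r - 1)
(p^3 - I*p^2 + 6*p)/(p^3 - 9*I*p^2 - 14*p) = (-p^2 + I*p - 6)/(-p^2 + 9*I*p + 14)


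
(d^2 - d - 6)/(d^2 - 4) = (d - 3)/(d - 2)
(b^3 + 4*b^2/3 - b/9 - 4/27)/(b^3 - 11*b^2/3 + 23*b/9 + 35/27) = (9*b^2 + 9*b - 4)/(9*b^2 - 36*b + 35)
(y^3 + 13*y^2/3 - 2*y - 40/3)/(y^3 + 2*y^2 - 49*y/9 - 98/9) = 3*(3*y^2 + 7*y - 20)/(9*y^2 - 49)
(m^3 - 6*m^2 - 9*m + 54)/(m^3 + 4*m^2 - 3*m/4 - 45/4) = 4*(m^2 - 9*m + 18)/(4*m^2 + 4*m - 15)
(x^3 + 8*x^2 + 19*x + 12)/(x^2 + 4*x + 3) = x + 4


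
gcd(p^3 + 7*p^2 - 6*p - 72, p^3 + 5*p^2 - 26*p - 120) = p^2 + 10*p + 24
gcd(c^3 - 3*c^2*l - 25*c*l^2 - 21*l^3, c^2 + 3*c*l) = c + 3*l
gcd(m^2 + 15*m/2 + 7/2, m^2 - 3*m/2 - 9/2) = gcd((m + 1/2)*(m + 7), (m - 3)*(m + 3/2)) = 1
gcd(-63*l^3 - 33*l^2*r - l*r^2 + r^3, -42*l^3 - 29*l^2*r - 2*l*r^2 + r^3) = -21*l^2 - 4*l*r + r^2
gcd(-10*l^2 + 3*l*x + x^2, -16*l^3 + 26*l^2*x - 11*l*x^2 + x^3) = -2*l + x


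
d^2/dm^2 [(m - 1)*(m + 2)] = 2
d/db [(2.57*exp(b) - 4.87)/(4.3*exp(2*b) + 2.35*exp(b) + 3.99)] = (-11.051*exp(2*b) + 41.882*exp(b) + 21.6988)*exp(b)/(18.49*exp(4*b) + 20.21*exp(3*b) + 39.8365*exp(2*b) + 18.753*exp(b) + 15.9201)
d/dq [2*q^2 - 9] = 4*q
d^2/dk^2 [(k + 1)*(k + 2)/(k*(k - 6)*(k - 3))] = 2*(k^6 + 9*k^5 - 123*k^4 + 207*k^3 + 594*k^2 - 972*k + 648)/(k^3*(k^6 - 27*k^5 + 297*k^4 - 1701*k^3 + 5346*k^2 - 8748*k + 5832))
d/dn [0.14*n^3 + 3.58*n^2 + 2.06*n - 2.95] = 0.42*n^2 + 7.16*n + 2.06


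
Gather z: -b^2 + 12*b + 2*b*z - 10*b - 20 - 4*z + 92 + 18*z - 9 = -b^2 + 2*b + z*(2*b + 14) + 63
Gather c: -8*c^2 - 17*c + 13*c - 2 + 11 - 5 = -8*c^2 - 4*c + 4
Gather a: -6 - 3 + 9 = 0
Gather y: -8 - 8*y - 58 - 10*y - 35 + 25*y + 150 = 7*y + 49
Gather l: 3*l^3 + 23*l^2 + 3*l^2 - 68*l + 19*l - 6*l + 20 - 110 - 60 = 3*l^3 + 26*l^2 - 55*l - 150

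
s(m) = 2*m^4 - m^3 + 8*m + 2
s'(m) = 8*m^3 - 3*m^2 + 8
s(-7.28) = 5947.25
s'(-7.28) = -3237.62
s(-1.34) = 0.13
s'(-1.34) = -16.64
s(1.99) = 41.40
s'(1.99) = 59.16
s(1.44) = 19.13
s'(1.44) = 25.67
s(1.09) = 12.25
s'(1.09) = 14.80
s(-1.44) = 2.07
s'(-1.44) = -22.11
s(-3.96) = 524.24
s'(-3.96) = -535.84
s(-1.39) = 1.03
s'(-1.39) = -19.28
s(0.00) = 2.00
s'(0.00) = 8.00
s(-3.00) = 167.00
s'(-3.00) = -235.00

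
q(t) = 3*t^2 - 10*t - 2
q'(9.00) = 44.00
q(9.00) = 151.00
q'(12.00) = 62.00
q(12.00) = 310.00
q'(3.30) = 9.80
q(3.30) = -2.33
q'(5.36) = 22.16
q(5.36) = 30.59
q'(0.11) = -9.34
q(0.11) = -3.06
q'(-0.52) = -13.12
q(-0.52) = 4.01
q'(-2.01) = -22.06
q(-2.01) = 30.22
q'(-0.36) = -12.16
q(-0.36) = 1.99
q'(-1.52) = -19.12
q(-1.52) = 20.13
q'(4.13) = 14.78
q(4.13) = 7.87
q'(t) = 6*t - 10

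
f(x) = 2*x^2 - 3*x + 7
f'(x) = 4*x - 3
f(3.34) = 19.29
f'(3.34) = 10.36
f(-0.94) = 11.59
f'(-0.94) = -6.76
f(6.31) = 67.70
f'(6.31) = 22.24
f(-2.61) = 28.45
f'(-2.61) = -13.44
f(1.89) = 8.47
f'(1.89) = 4.56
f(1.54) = 7.12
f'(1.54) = 3.16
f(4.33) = 31.51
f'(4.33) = 14.32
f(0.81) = 5.88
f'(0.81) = 0.24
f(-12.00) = 331.00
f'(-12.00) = -51.00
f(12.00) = 259.00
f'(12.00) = 45.00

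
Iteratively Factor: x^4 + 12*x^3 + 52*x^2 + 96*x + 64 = (x + 2)*(x^3 + 10*x^2 + 32*x + 32) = (x + 2)*(x + 4)*(x^2 + 6*x + 8) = (x + 2)^2*(x + 4)*(x + 4)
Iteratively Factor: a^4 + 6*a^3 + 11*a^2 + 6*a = (a + 2)*(a^3 + 4*a^2 + 3*a) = a*(a + 2)*(a^2 + 4*a + 3) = a*(a + 1)*(a + 2)*(a + 3)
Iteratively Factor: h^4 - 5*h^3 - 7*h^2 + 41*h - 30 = (h + 3)*(h^3 - 8*h^2 + 17*h - 10) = (h - 1)*(h + 3)*(h^2 - 7*h + 10) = (h - 2)*(h - 1)*(h + 3)*(h - 5)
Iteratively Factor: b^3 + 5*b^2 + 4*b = (b + 4)*(b^2 + b) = (b + 1)*(b + 4)*(b)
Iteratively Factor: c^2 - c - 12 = (c + 3)*(c - 4)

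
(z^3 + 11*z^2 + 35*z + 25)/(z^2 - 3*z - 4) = (z^2 + 10*z + 25)/(z - 4)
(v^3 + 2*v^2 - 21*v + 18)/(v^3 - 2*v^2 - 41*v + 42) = (v - 3)/(v - 7)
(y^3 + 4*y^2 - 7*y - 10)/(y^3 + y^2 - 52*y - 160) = (y^2 - y - 2)/(y^2 - 4*y - 32)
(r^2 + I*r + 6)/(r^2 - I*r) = (r^2 + I*r + 6)/(r*(r - I))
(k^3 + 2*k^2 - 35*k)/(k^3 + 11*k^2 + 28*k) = (k - 5)/(k + 4)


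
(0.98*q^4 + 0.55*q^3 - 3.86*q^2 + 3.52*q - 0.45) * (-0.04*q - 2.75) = -0.0392*q^5 - 2.717*q^4 - 1.3581*q^3 + 10.4742*q^2 - 9.662*q + 1.2375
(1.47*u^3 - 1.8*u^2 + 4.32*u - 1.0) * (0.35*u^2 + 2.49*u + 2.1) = 0.5145*u^5 + 3.0303*u^4 + 0.117*u^3 + 6.6268*u^2 + 6.582*u - 2.1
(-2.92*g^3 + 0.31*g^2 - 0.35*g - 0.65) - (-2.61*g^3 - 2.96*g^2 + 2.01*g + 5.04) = -0.31*g^3 + 3.27*g^2 - 2.36*g - 5.69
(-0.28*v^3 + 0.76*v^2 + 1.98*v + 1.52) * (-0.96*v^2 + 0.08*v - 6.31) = 0.2688*v^5 - 0.752*v^4 - 0.0731999999999997*v^3 - 6.0964*v^2 - 12.3722*v - 9.5912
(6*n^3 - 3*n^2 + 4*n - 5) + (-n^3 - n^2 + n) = 5*n^3 - 4*n^2 + 5*n - 5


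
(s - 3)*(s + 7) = s^2 + 4*s - 21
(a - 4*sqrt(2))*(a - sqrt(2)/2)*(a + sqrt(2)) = a^3 - 7*sqrt(2)*a^2/2 - 5*a + 4*sqrt(2)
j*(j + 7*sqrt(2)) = j^2 + 7*sqrt(2)*j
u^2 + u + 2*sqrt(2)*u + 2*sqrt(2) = (u + 1)*(u + 2*sqrt(2))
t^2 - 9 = (t - 3)*(t + 3)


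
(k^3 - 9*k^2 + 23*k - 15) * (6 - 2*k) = -2*k^4 + 24*k^3 - 100*k^2 + 168*k - 90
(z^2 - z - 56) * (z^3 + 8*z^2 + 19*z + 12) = z^5 + 7*z^4 - 45*z^3 - 455*z^2 - 1076*z - 672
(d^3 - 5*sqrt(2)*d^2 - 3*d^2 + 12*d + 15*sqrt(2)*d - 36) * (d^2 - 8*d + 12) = d^5 - 11*d^4 - 5*sqrt(2)*d^4 + 48*d^3 + 55*sqrt(2)*d^3 - 180*sqrt(2)*d^2 - 168*d^2 + 180*sqrt(2)*d + 432*d - 432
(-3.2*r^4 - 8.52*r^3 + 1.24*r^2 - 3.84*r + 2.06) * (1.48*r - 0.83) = -4.736*r^5 - 9.9536*r^4 + 8.9068*r^3 - 6.7124*r^2 + 6.236*r - 1.7098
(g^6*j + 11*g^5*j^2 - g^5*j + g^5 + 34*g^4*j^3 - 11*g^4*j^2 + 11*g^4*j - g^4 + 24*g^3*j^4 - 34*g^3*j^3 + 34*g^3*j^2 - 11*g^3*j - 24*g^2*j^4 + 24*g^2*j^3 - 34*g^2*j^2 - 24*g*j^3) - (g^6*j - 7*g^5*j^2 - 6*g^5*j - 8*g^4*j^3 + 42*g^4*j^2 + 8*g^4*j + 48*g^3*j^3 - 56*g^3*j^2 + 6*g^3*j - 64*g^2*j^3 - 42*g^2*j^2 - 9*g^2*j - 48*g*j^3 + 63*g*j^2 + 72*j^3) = 18*g^5*j^2 + 5*g^5*j + g^5 + 42*g^4*j^3 - 53*g^4*j^2 + 3*g^4*j - g^4 + 24*g^3*j^4 - 82*g^3*j^3 + 90*g^3*j^2 - 17*g^3*j - 24*g^2*j^4 + 88*g^2*j^3 + 8*g^2*j^2 + 9*g^2*j + 24*g*j^3 - 63*g*j^2 - 72*j^3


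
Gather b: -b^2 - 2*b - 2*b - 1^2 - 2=-b^2 - 4*b - 3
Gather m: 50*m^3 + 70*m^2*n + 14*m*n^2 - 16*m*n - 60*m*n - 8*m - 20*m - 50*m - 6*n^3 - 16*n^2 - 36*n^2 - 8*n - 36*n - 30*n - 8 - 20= 50*m^3 + 70*m^2*n + m*(14*n^2 - 76*n - 78) - 6*n^3 - 52*n^2 - 74*n - 28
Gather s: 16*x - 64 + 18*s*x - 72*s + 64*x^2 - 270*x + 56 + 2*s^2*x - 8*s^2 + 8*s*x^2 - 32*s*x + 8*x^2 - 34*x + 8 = s^2*(2*x - 8) + s*(8*x^2 - 14*x - 72) + 72*x^2 - 288*x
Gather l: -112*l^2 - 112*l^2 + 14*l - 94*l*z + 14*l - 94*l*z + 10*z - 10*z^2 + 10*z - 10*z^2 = -224*l^2 + l*(28 - 188*z) - 20*z^2 + 20*z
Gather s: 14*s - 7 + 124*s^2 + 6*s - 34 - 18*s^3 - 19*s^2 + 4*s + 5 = -18*s^3 + 105*s^2 + 24*s - 36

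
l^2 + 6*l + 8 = (l + 2)*(l + 4)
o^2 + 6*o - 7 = (o - 1)*(o + 7)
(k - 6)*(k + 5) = k^2 - k - 30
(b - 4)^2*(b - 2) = b^3 - 10*b^2 + 32*b - 32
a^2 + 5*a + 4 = (a + 1)*(a + 4)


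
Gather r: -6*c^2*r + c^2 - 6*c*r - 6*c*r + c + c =c^2 + 2*c + r*(-6*c^2 - 12*c)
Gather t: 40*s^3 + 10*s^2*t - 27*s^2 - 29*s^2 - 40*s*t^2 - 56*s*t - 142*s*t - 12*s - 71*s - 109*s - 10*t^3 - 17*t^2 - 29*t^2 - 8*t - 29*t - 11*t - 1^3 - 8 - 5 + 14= 40*s^3 - 56*s^2 - 192*s - 10*t^3 + t^2*(-40*s - 46) + t*(10*s^2 - 198*s - 48)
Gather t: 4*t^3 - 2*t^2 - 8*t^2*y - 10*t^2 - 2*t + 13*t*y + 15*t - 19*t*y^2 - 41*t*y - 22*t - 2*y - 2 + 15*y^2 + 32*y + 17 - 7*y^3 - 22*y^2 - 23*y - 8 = 4*t^3 + t^2*(-8*y - 12) + t*(-19*y^2 - 28*y - 9) - 7*y^3 - 7*y^2 + 7*y + 7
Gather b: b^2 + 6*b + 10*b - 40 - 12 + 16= b^2 + 16*b - 36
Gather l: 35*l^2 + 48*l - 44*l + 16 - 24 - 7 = 35*l^2 + 4*l - 15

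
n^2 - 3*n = n*(n - 3)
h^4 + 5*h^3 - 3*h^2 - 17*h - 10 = (h - 2)*(h + 1)^2*(h + 5)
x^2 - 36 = (x - 6)*(x + 6)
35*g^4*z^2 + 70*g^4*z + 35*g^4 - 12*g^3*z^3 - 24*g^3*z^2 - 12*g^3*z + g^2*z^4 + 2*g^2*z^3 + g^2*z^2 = (-7*g + z)*(-5*g + z)*(g*z + g)^2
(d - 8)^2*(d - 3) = d^3 - 19*d^2 + 112*d - 192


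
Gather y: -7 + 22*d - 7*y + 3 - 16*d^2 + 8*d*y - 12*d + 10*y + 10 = -16*d^2 + 10*d + y*(8*d + 3) + 6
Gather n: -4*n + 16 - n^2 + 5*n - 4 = -n^2 + n + 12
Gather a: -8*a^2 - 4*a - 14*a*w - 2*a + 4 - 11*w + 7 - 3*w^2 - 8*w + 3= -8*a^2 + a*(-14*w - 6) - 3*w^2 - 19*w + 14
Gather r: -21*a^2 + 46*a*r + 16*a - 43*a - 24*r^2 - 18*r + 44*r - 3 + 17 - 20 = -21*a^2 - 27*a - 24*r^2 + r*(46*a + 26) - 6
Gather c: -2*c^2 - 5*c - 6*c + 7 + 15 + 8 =-2*c^2 - 11*c + 30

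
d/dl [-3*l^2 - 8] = -6*l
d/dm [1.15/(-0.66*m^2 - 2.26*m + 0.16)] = (1.518*m + 2.599)/(0.66*m^2 + 2.26*m - 0.16)^2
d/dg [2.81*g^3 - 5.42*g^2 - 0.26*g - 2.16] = 8.43*g^2 - 10.84*g - 0.26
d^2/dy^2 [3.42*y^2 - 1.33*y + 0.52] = 6.84000000000000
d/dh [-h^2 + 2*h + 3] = 2 - 2*h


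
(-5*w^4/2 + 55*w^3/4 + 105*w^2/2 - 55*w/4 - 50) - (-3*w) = -5*w^4/2 + 55*w^3/4 + 105*w^2/2 - 43*w/4 - 50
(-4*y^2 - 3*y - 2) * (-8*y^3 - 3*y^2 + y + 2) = 32*y^5 + 36*y^4 + 21*y^3 - 5*y^2 - 8*y - 4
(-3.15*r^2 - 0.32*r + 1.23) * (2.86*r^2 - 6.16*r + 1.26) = -9.009*r^4 + 18.4888*r^3 + 1.52*r^2 - 7.98*r + 1.5498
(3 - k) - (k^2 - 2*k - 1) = -k^2 + k + 4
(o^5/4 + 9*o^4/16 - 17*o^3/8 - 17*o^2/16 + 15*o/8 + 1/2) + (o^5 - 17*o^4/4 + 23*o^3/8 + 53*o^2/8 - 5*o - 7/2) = 5*o^5/4 - 59*o^4/16 + 3*o^3/4 + 89*o^2/16 - 25*o/8 - 3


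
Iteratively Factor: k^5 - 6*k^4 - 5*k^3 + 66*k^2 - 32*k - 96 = (k + 3)*(k^4 - 9*k^3 + 22*k^2 - 32) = (k - 2)*(k + 3)*(k^3 - 7*k^2 + 8*k + 16) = (k - 4)*(k - 2)*(k + 3)*(k^2 - 3*k - 4) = (k - 4)^2*(k - 2)*(k + 3)*(k + 1)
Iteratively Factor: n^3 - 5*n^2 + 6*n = (n - 2)*(n^2 - 3*n) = n*(n - 2)*(n - 3)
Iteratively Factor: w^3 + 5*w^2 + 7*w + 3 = (w + 3)*(w^2 + 2*w + 1) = (w + 1)*(w + 3)*(w + 1)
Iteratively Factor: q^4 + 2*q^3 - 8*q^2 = (q)*(q^3 + 2*q^2 - 8*q) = q*(q + 4)*(q^2 - 2*q) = q*(q - 2)*(q + 4)*(q)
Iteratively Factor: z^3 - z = (z + 1)*(z^2 - z) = (z - 1)*(z + 1)*(z)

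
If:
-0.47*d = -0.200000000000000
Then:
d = 0.43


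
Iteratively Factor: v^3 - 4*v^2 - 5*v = (v + 1)*(v^2 - 5*v) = v*(v + 1)*(v - 5)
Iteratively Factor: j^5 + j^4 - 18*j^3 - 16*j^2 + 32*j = (j)*(j^4 + j^3 - 18*j^2 - 16*j + 32) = j*(j - 1)*(j^3 + 2*j^2 - 16*j - 32) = j*(j - 1)*(j + 4)*(j^2 - 2*j - 8) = j*(j - 4)*(j - 1)*(j + 4)*(j + 2)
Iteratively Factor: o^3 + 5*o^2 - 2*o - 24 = (o + 4)*(o^2 + o - 6) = (o - 2)*(o + 4)*(o + 3)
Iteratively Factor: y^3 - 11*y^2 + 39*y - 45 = (y - 5)*(y^2 - 6*y + 9) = (y - 5)*(y - 3)*(y - 3)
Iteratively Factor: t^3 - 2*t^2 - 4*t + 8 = (t - 2)*(t^2 - 4) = (t - 2)^2*(t + 2)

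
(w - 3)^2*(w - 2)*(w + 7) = w^4 - w^3 - 35*w^2 + 129*w - 126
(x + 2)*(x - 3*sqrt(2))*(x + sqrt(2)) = x^3 - 2*sqrt(2)*x^2 + 2*x^2 - 6*x - 4*sqrt(2)*x - 12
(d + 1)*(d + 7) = d^2 + 8*d + 7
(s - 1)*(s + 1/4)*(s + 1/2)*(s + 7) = s^4 + 27*s^3/4 - 19*s^2/8 - 9*s/2 - 7/8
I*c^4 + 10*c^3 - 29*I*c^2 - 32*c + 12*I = (c - 6*I)*(c - 2*I)*(c - I)*(I*c + 1)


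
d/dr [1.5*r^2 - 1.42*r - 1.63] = 3.0*r - 1.42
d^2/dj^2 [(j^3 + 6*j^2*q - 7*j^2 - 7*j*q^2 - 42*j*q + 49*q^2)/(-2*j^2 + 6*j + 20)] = (7*j^3*q^2 + 24*j^3*q + 2*j^3 - 147*j^2*q^2 - 180*j^2*q + 120*j^2 + 651*j*q^2 + 1260*j*q - 300*j - 1141*q^2 - 1860*q + 700)/(j^6 - 9*j^5 - 3*j^4 + 153*j^3 + 30*j^2 - 900*j - 1000)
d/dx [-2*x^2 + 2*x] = 2 - 4*x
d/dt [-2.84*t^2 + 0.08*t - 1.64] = 0.08 - 5.68*t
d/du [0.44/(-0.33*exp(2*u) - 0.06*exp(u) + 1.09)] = (0.2904*exp(u) + 0.0264)*exp(u)/(0.33*exp(2*u) + 0.06*exp(u) - 1.09)^2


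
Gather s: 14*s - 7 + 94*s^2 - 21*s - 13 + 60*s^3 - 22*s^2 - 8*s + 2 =60*s^3 + 72*s^2 - 15*s - 18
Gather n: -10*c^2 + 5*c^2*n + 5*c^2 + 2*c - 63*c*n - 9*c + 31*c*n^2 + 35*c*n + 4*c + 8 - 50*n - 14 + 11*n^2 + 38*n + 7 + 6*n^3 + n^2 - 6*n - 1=-5*c^2 - 3*c + 6*n^3 + n^2*(31*c + 12) + n*(5*c^2 - 28*c - 18)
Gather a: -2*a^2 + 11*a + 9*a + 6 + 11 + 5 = -2*a^2 + 20*a + 22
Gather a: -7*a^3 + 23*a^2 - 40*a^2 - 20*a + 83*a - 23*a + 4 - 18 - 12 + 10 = -7*a^3 - 17*a^2 + 40*a - 16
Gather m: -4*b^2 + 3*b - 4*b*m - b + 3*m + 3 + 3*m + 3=-4*b^2 + 2*b + m*(6 - 4*b) + 6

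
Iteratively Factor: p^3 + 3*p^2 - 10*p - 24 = (p - 3)*(p^2 + 6*p + 8) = (p - 3)*(p + 2)*(p + 4)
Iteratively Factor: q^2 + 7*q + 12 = (q + 3)*(q + 4)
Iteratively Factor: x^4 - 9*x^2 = (x)*(x^3 - 9*x) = x*(x - 3)*(x^2 + 3*x) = x^2*(x - 3)*(x + 3)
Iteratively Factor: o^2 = (o)*(o)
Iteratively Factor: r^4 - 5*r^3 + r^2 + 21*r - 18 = (r + 2)*(r^3 - 7*r^2 + 15*r - 9) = (r - 3)*(r + 2)*(r^2 - 4*r + 3) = (r - 3)^2*(r + 2)*(r - 1)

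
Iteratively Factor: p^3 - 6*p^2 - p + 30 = (p - 5)*(p^2 - p - 6) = (p - 5)*(p - 3)*(p + 2)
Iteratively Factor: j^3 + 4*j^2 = (j)*(j^2 + 4*j) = j*(j + 4)*(j)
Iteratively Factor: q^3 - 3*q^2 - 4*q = (q)*(q^2 - 3*q - 4) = q*(q - 4)*(q + 1)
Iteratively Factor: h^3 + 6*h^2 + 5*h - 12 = (h - 1)*(h^2 + 7*h + 12) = (h - 1)*(h + 4)*(h + 3)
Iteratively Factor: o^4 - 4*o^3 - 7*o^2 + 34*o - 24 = (o + 3)*(o^3 - 7*o^2 + 14*o - 8) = (o - 2)*(o + 3)*(o^2 - 5*o + 4) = (o - 2)*(o - 1)*(o + 3)*(o - 4)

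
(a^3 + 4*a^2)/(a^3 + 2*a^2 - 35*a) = a*(a + 4)/(a^2 + 2*a - 35)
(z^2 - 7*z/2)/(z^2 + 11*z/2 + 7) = z*(2*z - 7)/(2*z^2 + 11*z + 14)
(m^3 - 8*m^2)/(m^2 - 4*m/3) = 3*m*(m - 8)/(3*m - 4)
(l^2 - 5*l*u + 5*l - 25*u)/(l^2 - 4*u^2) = (l^2 - 5*l*u + 5*l - 25*u)/(l^2 - 4*u^2)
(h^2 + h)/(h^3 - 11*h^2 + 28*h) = (h + 1)/(h^2 - 11*h + 28)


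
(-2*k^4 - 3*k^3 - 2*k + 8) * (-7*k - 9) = 14*k^5 + 39*k^4 + 27*k^3 + 14*k^2 - 38*k - 72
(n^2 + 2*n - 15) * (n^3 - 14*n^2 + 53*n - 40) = n^5 - 12*n^4 + 10*n^3 + 276*n^2 - 875*n + 600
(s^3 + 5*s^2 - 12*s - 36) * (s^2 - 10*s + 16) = s^5 - 5*s^4 - 46*s^3 + 164*s^2 + 168*s - 576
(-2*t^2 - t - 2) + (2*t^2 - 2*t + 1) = -3*t - 1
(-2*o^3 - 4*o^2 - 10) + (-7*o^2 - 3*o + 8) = -2*o^3 - 11*o^2 - 3*o - 2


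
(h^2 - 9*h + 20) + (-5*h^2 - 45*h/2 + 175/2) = -4*h^2 - 63*h/2 + 215/2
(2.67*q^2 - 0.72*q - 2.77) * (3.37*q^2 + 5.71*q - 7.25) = 8.9979*q^4 + 12.8193*q^3 - 32.8036*q^2 - 10.5967*q + 20.0825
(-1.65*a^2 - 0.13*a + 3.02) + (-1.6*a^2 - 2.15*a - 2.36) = -3.25*a^2 - 2.28*a + 0.66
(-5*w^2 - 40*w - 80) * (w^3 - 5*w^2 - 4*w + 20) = -5*w^5 - 15*w^4 + 140*w^3 + 460*w^2 - 480*w - 1600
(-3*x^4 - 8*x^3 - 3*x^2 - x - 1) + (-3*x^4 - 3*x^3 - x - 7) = -6*x^4 - 11*x^3 - 3*x^2 - 2*x - 8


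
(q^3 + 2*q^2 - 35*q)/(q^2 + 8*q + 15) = q*(q^2 + 2*q - 35)/(q^2 + 8*q + 15)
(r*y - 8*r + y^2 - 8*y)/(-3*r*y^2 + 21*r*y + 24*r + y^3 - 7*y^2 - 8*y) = (r + y)/(-3*r*y - 3*r + y^2 + y)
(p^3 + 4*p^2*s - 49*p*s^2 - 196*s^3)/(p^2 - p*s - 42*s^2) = (p^2 + 11*p*s + 28*s^2)/(p + 6*s)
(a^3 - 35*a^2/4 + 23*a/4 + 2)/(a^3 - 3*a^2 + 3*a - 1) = (a^2 - 31*a/4 - 2)/(a^2 - 2*a + 1)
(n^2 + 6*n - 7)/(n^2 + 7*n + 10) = (n^2 + 6*n - 7)/(n^2 + 7*n + 10)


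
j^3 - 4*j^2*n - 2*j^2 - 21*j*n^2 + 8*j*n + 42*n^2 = (j - 2)*(j - 7*n)*(j + 3*n)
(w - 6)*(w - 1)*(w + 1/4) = w^3 - 27*w^2/4 + 17*w/4 + 3/2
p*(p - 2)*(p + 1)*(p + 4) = p^4 + 3*p^3 - 6*p^2 - 8*p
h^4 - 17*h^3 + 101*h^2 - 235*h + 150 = (h - 6)*(h - 5)^2*(h - 1)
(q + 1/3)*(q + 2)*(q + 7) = q^3 + 28*q^2/3 + 17*q + 14/3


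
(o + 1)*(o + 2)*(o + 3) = o^3 + 6*o^2 + 11*o + 6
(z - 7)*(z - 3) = z^2 - 10*z + 21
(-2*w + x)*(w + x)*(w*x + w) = -2*w^3*x - 2*w^3 - w^2*x^2 - w^2*x + w*x^3 + w*x^2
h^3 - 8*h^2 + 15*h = h*(h - 5)*(h - 3)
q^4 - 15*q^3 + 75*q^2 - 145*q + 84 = (q - 7)*(q - 4)*(q - 3)*(q - 1)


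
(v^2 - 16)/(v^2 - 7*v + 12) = (v + 4)/(v - 3)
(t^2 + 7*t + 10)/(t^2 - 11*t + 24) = (t^2 + 7*t + 10)/(t^2 - 11*t + 24)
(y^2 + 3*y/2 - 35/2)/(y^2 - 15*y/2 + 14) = (y + 5)/(y - 4)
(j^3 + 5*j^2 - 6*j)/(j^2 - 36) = j*(j - 1)/(j - 6)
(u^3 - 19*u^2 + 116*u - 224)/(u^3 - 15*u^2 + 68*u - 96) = (u - 7)/(u - 3)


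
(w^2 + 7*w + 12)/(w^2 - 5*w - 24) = (w + 4)/(w - 8)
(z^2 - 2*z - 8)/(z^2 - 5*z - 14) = (z - 4)/(z - 7)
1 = 1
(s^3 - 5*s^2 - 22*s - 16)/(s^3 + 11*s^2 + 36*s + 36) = (s^2 - 7*s - 8)/(s^2 + 9*s + 18)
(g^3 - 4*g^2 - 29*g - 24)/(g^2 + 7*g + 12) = (g^2 - 7*g - 8)/(g + 4)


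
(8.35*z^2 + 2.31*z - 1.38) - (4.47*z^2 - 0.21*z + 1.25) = 3.88*z^2 + 2.52*z - 2.63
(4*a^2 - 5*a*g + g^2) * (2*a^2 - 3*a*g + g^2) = 8*a^4 - 22*a^3*g + 21*a^2*g^2 - 8*a*g^3 + g^4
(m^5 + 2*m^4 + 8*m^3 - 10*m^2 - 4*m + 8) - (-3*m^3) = m^5 + 2*m^4 + 11*m^3 - 10*m^2 - 4*m + 8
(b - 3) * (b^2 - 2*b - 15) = b^3 - 5*b^2 - 9*b + 45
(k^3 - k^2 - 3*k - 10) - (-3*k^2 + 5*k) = k^3 + 2*k^2 - 8*k - 10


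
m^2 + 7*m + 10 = (m + 2)*(m + 5)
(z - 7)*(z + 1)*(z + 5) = z^3 - z^2 - 37*z - 35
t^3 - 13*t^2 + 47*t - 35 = (t - 7)*(t - 5)*(t - 1)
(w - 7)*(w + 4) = w^2 - 3*w - 28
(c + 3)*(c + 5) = c^2 + 8*c + 15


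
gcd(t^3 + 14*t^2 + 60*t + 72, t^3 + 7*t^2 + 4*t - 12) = t^2 + 8*t + 12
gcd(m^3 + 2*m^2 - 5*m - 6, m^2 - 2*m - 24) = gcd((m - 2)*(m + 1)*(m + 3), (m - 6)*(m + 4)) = 1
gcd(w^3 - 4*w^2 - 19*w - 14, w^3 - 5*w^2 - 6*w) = w + 1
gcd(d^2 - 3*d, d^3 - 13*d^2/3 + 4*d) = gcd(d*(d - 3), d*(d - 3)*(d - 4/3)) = d^2 - 3*d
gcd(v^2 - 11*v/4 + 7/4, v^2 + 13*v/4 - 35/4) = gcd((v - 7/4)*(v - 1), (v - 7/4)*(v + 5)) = v - 7/4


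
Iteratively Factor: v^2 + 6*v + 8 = (v + 2)*(v + 4)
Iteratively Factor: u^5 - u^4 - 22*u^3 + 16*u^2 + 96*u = (u + 4)*(u^4 - 5*u^3 - 2*u^2 + 24*u) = u*(u + 4)*(u^3 - 5*u^2 - 2*u + 24) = u*(u - 3)*(u + 4)*(u^2 - 2*u - 8) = u*(u - 4)*(u - 3)*(u + 4)*(u + 2)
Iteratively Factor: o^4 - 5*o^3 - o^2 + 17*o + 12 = (o - 4)*(o^3 - o^2 - 5*o - 3) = (o - 4)*(o + 1)*(o^2 - 2*o - 3) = (o - 4)*(o - 3)*(o + 1)*(o + 1)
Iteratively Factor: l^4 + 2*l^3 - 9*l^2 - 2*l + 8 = (l + 1)*(l^3 + l^2 - 10*l + 8) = (l - 2)*(l + 1)*(l^2 + 3*l - 4) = (l - 2)*(l - 1)*(l + 1)*(l + 4)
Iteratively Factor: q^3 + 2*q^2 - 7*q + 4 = (q - 1)*(q^2 + 3*q - 4) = (q - 1)^2*(q + 4)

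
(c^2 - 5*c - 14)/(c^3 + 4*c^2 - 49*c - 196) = (c + 2)/(c^2 + 11*c + 28)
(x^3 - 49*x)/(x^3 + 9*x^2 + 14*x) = (x - 7)/(x + 2)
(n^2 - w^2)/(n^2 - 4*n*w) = (n^2 - w^2)/(n*(n - 4*w))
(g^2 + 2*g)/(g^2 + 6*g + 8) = g/(g + 4)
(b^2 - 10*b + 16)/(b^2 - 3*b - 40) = (b - 2)/(b + 5)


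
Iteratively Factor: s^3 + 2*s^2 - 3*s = (s)*(s^2 + 2*s - 3) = s*(s + 3)*(s - 1)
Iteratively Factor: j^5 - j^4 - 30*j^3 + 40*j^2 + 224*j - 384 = (j - 2)*(j^4 + j^3 - 28*j^2 - 16*j + 192) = (j - 2)*(j + 4)*(j^3 - 3*j^2 - 16*j + 48) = (j - 2)*(j + 4)^2*(j^2 - 7*j + 12) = (j - 3)*(j - 2)*(j + 4)^2*(j - 4)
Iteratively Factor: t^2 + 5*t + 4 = (t + 1)*(t + 4)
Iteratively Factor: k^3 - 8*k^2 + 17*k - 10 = (k - 2)*(k^2 - 6*k + 5) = (k - 5)*(k - 2)*(k - 1)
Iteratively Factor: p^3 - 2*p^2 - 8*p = (p + 2)*(p^2 - 4*p) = p*(p + 2)*(p - 4)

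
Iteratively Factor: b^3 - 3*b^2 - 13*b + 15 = (b - 5)*(b^2 + 2*b - 3) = (b - 5)*(b - 1)*(b + 3)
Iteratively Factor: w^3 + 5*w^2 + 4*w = (w + 4)*(w^2 + w) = (w + 1)*(w + 4)*(w)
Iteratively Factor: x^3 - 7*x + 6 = (x - 2)*(x^2 + 2*x - 3) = (x - 2)*(x - 1)*(x + 3)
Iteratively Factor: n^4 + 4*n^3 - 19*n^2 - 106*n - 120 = (n + 2)*(n^3 + 2*n^2 - 23*n - 60) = (n + 2)*(n + 4)*(n^2 - 2*n - 15) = (n + 2)*(n + 3)*(n + 4)*(n - 5)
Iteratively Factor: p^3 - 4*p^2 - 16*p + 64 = (p - 4)*(p^2 - 16) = (p - 4)*(p + 4)*(p - 4)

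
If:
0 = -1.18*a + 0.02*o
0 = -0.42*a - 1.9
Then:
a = -4.52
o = -266.90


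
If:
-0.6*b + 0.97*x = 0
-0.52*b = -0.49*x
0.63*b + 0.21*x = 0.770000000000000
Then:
No Solution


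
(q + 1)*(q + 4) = q^2 + 5*q + 4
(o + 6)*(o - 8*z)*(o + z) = o^3 - 7*o^2*z + 6*o^2 - 8*o*z^2 - 42*o*z - 48*z^2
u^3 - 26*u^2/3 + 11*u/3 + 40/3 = (u - 8)*(u - 5/3)*(u + 1)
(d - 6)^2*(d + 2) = d^3 - 10*d^2 + 12*d + 72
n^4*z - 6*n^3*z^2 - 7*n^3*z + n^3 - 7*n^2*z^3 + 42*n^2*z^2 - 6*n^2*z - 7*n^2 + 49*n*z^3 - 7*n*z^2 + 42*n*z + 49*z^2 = (n - 7)*(n - 7*z)*(n + z)*(n*z + 1)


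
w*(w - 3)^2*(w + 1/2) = w^4 - 11*w^3/2 + 6*w^2 + 9*w/2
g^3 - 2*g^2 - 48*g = g*(g - 8)*(g + 6)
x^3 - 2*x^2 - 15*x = x*(x - 5)*(x + 3)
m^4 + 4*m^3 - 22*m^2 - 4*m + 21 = (m - 3)*(m - 1)*(m + 1)*(m + 7)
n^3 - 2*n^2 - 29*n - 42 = (n - 7)*(n + 2)*(n + 3)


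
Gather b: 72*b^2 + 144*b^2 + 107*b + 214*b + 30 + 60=216*b^2 + 321*b + 90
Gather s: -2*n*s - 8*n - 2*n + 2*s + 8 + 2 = -10*n + s*(2 - 2*n) + 10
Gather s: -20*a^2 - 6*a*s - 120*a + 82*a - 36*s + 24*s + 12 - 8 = -20*a^2 - 38*a + s*(-6*a - 12) + 4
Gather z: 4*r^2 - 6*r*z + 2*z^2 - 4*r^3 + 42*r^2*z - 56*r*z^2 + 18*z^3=-4*r^3 + 4*r^2 + 18*z^3 + z^2*(2 - 56*r) + z*(42*r^2 - 6*r)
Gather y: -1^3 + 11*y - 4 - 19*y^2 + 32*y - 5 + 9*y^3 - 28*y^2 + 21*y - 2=9*y^3 - 47*y^2 + 64*y - 12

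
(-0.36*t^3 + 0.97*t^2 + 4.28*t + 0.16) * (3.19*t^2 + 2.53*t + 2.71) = -1.1484*t^5 + 2.1835*t^4 + 15.1317*t^3 + 13.9675*t^2 + 12.0036*t + 0.4336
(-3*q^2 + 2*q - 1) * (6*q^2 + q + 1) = -18*q^4 + 9*q^3 - 7*q^2 + q - 1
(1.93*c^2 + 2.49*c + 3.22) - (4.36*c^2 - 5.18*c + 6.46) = -2.43*c^2 + 7.67*c - 3.24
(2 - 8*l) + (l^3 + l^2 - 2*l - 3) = l^3 + l^2 - 10*l - 1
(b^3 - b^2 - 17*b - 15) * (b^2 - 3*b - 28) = b^5 - 4*b^4 - 42*b^3 + 64*b^2 + 521*b + 420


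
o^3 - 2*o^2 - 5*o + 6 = (o - 3)*(o - 1)*(o + 2)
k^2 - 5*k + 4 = (k - 4)*(k - 1)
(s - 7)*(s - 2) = s^2 - 9*s + 14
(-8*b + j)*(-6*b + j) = 48*b^2 - 14*b*j + j^2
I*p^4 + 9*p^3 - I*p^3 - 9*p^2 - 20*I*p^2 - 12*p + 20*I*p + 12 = (p - 6*I)*(p - 2*I)*(p - I)*(I*p - I)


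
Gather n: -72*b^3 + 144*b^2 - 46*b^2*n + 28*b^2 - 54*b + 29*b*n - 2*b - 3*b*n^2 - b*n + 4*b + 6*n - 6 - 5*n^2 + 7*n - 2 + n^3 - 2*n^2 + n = -72*b^3 + 172*b^2 - 52*b + n^3 + n^2*(-3*b - 7) + n*(-46*b^2 + 28*b + 14) - 8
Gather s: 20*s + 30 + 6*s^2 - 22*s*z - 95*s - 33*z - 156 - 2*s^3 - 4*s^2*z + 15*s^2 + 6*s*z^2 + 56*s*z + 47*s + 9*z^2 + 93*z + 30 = -2*s^3 + s^2*(21 - 4*z) + s*(6*z^2 + 34*z - 28) + 9*z^2 + 60*z - 96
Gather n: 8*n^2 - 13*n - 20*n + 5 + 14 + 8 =8*n^2 - 33*n + 27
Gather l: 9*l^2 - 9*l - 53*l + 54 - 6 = 9*l^2 - 62*l + 48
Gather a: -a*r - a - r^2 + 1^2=a*(-r - 1) - r^2 + 1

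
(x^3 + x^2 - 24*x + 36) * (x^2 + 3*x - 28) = x^5 + 4*x^4 - 49*x^3 - 64*x^2 + 780*x - 1008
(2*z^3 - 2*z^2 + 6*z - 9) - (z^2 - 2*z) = 2*z^3 - 3*z^2 + 8*z - 9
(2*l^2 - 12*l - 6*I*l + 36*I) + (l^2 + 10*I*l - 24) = 3*l^2 - 12*l + 4*I*l - 24 + 36*I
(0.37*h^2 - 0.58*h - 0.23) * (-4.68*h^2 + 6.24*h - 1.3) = -1.7316*h^4 + 5.0232*h^3 - 3.0238*h^2 - 0.6812*h + 0.299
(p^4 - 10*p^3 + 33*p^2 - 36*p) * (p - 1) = p^5 - 11*p^4 + 43*p^3 - 69*p^2 + 36*p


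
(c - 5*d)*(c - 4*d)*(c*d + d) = c^3*d - 9*c^2*d^2 + c^2*d + 20*c*d^3 - 9*c*d^2 + 20*d^3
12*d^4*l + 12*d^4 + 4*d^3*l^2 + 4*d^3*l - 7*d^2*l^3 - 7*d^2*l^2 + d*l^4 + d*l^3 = (-6*d + l)*(-2*d + l)*(d + l)*(d*l + d)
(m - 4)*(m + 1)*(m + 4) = m^3 + m^2 - 16*m - 16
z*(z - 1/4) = z^2 - z/4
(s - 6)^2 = s^2 - 12*s + 36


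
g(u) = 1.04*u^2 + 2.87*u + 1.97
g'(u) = 2.08*u + 2.87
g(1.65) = 9.54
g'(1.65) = 6.30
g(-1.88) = 0.25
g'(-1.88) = -1.04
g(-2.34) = 0.95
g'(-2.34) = -2.00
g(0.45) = 3.47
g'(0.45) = 3.81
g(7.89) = 89.36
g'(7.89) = 19.28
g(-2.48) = 1.25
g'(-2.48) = -2.29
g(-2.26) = 0.80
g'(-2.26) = -1.83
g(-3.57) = 4.98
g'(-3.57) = -4.56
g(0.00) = 1.97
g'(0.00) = 2.87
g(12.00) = 186.17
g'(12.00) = 27.83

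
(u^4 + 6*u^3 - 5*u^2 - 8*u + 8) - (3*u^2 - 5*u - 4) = u^4 + 6*u^3 - 8*u^2 - 3*u + 12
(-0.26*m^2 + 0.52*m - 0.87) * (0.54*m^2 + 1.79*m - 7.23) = -0.1404*m^4 - 0.1846*m^3 + 2.3408*m^2 - 5.3169*m + 6.2901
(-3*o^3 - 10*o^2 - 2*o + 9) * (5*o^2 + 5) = -15*o^5 - 50*o^4 - 25*o^3 - 5*o^2 - 10*o + 45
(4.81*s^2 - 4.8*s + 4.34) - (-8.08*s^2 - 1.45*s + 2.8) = 12.89*s^2 - 3.35*s + 1.54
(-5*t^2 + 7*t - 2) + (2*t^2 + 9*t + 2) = -3*t^2 + 16*t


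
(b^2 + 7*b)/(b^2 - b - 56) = b/(b - 8)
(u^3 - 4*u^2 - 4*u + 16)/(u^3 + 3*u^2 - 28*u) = (u^2 - 4)/(u*(u + 7))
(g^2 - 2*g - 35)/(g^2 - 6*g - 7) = (g + 5)/(g + 1)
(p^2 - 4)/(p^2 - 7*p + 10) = (p + 2)/(p - 5)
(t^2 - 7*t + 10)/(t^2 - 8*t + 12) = (t - 5)/(t - 6)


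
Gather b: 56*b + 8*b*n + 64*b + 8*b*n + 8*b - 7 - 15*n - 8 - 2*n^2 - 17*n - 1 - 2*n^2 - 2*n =b*(16*n + 128) - 4*n^2 - 34*n - 16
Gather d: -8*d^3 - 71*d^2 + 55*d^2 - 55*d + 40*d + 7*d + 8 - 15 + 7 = -8*d^3 - 16*d^2 - 8*d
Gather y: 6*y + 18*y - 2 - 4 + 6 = 24*y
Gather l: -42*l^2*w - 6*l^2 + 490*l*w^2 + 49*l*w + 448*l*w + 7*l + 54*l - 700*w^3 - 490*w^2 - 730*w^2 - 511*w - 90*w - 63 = l^2*(-42*w - 6) + l*(490*w^2 + 497*w + 61) - 700*w^3 - 1220*w^2 - 601*w - 63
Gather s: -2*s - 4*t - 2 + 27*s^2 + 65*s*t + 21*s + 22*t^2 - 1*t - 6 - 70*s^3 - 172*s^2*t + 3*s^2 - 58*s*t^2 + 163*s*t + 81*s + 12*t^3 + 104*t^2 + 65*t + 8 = -70*s^3 + s^2*(30 - 172*t) + s*(-58*t^2 + 228*t + 100) + 12*t^3 + 126*t^2 + 60*t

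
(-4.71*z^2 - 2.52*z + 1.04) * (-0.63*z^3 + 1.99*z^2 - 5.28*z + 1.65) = 2.9673*z^5 - 7.7853*z^4 + 19.1988*z^3 + 7.6037*z^2 - 9.6492*z + 1.716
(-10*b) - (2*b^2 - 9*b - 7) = -2*b^2 - b + 7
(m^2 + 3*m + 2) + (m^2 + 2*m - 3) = 2*m^2 + 5*m - 1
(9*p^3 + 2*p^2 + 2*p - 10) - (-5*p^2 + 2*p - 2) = 9*p^3 + 7*p^2 - 8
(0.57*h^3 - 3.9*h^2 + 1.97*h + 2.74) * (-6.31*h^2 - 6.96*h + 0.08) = -3.5967*h^5 + 20.6418*h^4 + 14.7589*h^3 - 31.3126*h^2 - 18.9128*h + 0.2192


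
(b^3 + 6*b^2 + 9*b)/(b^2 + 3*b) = b + 3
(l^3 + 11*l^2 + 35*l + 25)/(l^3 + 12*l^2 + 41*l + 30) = (l + 5)/(l + 6)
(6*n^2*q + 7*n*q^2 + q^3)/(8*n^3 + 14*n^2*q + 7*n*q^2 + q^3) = q*(6*n + q)/(8*n^2 + 6*n*q + q^2)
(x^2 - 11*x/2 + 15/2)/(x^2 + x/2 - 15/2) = (x - 3)/(x + 3)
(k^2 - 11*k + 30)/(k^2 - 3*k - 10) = (k - 6)/(k + 2)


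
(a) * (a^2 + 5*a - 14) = a^3 + 5*a^2 - 14*a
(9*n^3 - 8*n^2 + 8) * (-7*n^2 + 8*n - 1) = -63*n^5 + 128*n^4 - 73*n^3 - 48*n^2 + 64*n - 8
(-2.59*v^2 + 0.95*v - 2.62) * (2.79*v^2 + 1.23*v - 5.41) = -7.2261*v^4 - 0.5352*v^3 + 7.8706*v^2 - 8.3621*v + 14.1742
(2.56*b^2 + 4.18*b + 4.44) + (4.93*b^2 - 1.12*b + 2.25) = 7.49*b^2 + 3.06*b + 6.69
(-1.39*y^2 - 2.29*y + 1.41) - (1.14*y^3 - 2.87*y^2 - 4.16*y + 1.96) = -1.14*y^3 + 1.48*y^2 + 1.87*y - 0.55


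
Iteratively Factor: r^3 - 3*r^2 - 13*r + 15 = (r - 1)*(r^2 - 2*r - 15) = (r - 1)*(r + 3)*(r - 5)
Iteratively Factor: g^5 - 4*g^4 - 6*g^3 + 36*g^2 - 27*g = (g - 3)*(g^4 - g^3 - 9*g^2 + 9*g) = g*(g - 3)*(g^3 - g^2 - 9*g + 9) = g*(g - 3)*(g - 1)*(g^2 - 9) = g*(g - 3)^2*(g - 1)*(g + 3)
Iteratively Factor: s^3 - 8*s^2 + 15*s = (s - 3)*(s^2 - 5*s) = s*(s - 3)*(s - 5)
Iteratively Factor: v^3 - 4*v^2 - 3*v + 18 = (v + 2)*(v^2 - 6*v + 9) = (v - 3)*(v + 2)*(v - 3)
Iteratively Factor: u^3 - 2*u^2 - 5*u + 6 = (u - 3)*(u^2 + u - 2) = (u - 3)*(u + 2)*(u - 1)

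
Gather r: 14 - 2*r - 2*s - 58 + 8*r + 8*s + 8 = 6*r + 6*s - 36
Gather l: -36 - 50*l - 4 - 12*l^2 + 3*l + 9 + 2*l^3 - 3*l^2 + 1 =2*l^3 - 15*l^2 - 47*l - 30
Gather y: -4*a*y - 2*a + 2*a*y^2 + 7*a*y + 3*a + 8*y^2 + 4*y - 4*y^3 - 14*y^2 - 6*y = a - 4*y^3 + y^2*(2*a - 6) + y*(3*a - 2)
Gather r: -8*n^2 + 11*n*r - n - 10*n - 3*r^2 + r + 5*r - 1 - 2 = -8*n^2 - 11*n - 3*r^2 + r*(11*n + 6) - 3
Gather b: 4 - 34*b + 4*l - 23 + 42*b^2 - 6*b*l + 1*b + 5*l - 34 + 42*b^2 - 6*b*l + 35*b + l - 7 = 84*b^2 + b*(2 - 12*l) + 10*l - 60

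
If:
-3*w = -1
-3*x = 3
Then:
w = 1/3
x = -1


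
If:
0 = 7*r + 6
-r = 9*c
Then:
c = 2/21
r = -6/7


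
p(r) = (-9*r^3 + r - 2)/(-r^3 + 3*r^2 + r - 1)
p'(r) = (1 - 27*r^2)/(-r^3 + 3*r^2 + r - 1) + (3*r^2 - 6*r - 1)*(-9*r^3 + r - 2)/(-r^3 + 3*r^2 + r - 1)^2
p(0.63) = -6.34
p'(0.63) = 22.88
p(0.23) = 3.01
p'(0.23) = 11.43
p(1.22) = -5.97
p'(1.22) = -5.64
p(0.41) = 14.29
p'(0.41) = 296.14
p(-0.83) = 2.86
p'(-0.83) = -0.34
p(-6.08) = 6.13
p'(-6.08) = -0.30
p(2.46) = -28.24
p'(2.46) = -48.65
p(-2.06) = 4.05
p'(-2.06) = -0.87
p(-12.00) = 7.24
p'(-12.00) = -0.11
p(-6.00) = 6.11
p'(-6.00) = -0.31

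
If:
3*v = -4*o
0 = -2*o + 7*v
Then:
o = 0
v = 0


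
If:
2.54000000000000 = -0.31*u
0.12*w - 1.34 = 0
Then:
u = -8.19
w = 11.17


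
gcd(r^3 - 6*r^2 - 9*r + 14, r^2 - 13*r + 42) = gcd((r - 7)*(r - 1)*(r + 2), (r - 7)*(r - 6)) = r - 7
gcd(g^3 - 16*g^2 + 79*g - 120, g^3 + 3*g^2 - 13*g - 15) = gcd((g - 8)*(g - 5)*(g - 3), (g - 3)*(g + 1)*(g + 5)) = g - 3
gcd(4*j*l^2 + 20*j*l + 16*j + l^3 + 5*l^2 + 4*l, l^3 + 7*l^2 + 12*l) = l + 4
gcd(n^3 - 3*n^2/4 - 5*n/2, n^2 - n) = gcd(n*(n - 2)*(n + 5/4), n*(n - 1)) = n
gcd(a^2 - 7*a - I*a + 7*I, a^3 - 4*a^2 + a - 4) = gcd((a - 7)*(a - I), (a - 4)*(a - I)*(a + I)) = a - I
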